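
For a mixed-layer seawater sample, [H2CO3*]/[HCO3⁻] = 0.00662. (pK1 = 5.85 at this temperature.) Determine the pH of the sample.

pH = 8.03

From K1 = [H⁺][HCO3⁻]/[H2CO3*]:  pH = pK1 − log₁₀([H2CO3*]/[HCO3⁻])
log₁₀(0.00662) = -2.179
pH = 5.85 − (-2.179) = 8.03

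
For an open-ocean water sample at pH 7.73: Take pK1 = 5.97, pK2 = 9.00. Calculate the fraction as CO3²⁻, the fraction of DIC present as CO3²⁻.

α₂ = 1 / (1 + [H⁺]/K2 + [H⁺]²/(K1K2)) = 1 / (1 + 10^+1.27 + 10^-0.49)
   = 1 / (1 + 18.621 + 0.32359) = 1/19.944 = 0.05014

α₂ = 0.0501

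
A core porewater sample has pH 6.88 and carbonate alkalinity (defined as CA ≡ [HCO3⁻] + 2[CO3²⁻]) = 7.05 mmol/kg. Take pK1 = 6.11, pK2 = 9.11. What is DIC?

DIC = 8.19 mmol/kg

CA = [HCO3⁻] + 2[CO3²⁻] = (α₁ + 2α₂)·DIC
At pH 6.88: [H⁺]/K1 = 10^-0.77 = 0.16982, K2/[H⁺] = 10^-2.23 = 0.0058884
α₁ = 1/(1 + 0.16982 + 0.0058884) = 1/1.1757 = 0.8505; α₂ = α₁·K2/[H⁺] = 0.005008
α₁ + 2α₂ = 0.8606
DIC = CA / (α₁ + 2α₂) = 7.05 / 0.8606 = 8.19 mmol/kg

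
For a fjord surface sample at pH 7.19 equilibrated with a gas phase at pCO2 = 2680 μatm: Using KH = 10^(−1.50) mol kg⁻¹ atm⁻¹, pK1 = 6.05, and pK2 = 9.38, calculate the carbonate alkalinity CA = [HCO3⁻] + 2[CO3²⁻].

[CO2*] = KH · pCO2 = 10^(−1.50) × 2680×10^-6 = 8.475×10^-5 mol/kg
α₀ = 1/(1 + K1/[H⁺] + K1K2/[H⁺]²) = 1/(1 + 10^+1.14 + 10^-1.05) = 0.06715
DIC = [CO2*]/α₀ = 8.475×10^-5 / 0.06715 = 1.262 mmol/kg
CA = (α₁ + 2α₂)·DIC = (0.9269 + 2×0.005984) × 1.262 = 1.18 mmol/kg

CA = 1.18 mmol/kg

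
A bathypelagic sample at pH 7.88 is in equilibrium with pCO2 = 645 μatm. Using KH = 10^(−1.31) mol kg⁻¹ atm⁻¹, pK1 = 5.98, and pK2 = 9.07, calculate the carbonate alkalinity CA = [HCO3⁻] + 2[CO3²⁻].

CA = 2.83 mmol/kg

[CO2*] = KH · pCO2 = 10^(−1.31) × 645×10^-6 = 3.159×10^-5 mol/kg
α₀ = 1/(1 + K1/[H⁺] + K1K2/[H⁺]²) = 1/(1 + 10^+1.90 + 10^+0.71) = 0.01169
DIC = [CO2*]/α₀ = 3.159×10^-5 / 0.01169 = 2.703 mmol/kg
CA = (α₁ + 2α₂)·DIC = (0.9284 + 2×0.05994) × 2.703 = 2.83 mmol/kg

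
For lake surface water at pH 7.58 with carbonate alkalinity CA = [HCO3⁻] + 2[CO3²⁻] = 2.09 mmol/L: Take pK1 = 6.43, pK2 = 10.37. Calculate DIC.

DIC = 2.23 mmol/L

CA = [HCO3⁻] + 2[CO3²⁻] = (α₁ + 2α₂)·DIC
At pH 7.58: [H⁺]/K1 = 10^-1.15 = 0.070795, K2/[H⁺] = 10^-2.79 = 0.0016218
α₁ = 1/(1 + 0.070795 + 0.0016218) = 1/1.0724 = 0.9325; α₂ = α₁·K2/[H⁺] = 0.001512
α₁ + 2α₂ = 0.9355
DIC = CA / (α₁ + 2α₂) = 2.09 / 0.9355 = 2.23 mmol/L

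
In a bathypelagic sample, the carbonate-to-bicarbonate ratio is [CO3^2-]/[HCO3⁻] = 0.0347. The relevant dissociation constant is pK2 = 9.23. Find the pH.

pH = 7.77

From K2 = [H⁺][CO3^2-]/[HCO3⁻]:  pH = pK2 + log₁₀([CO3^2-]/[HCO3⁻])
log₁₀(0.0347) = -1.460
pH = 9.23 + (-1.460) = 7.77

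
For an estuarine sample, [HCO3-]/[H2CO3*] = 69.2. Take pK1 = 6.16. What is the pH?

pH = 8.00

From K1 = [H⁺][HCO3-]/[H2CO3*]:  pH = pK1 + log₁₀([HCO3-]/[H2CO3*])
log₁₀(69.2) = +1.840
pH = 6.16 + (+1.840) = 8.00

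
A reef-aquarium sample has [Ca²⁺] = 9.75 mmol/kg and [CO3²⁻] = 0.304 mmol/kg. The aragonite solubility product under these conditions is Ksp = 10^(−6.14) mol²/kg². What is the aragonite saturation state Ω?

Ω = 4.09

Ksp = 10^(−6.14) = 7.244×10^-7
Ω = [Ca²⁺][CO3²⁻]/Ksp = (9.75×10^-3)(0.304×10^-3) / 7.244×10^-7 = 4.09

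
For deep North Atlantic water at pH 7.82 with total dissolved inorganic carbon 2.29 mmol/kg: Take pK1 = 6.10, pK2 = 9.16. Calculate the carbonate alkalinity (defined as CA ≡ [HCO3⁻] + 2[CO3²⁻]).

CA = [HCO3⁻] + 2[CO3²⁻] = (α₁ + 2α₂)·DIC
At pH 7.82: [H⁺]/K1 = 10^-1.72 = 0.019055, K2/[H⁺] = 10^-1.34 = 0.045709
α₁ = 1/(1 + 0.019055 + 0.045709) = 1/1.0648 = 0.9392; α₂ = α₁·K2/[H⁺] = 0.04293
α₁ + 2α₂ = 1.0250
CA = 1.0250 × 2.29 = 2.35 mmol/kg

CA = 2.35 mmol/kg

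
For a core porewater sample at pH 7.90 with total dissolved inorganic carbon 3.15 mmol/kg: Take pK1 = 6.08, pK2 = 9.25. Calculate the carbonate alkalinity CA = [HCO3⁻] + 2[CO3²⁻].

CA = [HCO3⁻] + 2[CO3²⁻] = (α₁ + 2α₂)·DIC
At pH 7.90: [H⁺]/K1 = 10^-1.82 = 0.015136, K2/[H⁺] = 10^-1.35 = 0.044668
α₁ = 1/(1 + 0.015136 + 0.044668) = 1/1.0598 = 0.9436; α₂ = α₁·K2/[H⁺] = 0.04215
α₁ + 2α₂ = 1.0279
CA = 1.0279 × 3.15 = 3.24 mmol/kg

CA = 3.24 mmol/kg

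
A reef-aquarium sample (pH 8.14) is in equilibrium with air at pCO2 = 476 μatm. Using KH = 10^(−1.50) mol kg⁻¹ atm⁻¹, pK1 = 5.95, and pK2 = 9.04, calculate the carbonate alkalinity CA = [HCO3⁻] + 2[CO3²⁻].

CA = 2.92 mmol/kg

[CO2*] = KH · pCO2 = 10^(−1.50) × 476×10^-6 = 1.505×10^-5 mol/kg
α₀ = 1/(1 + K1/[H⁺] + K1K2/[H⁺]²) = 1/(1 + 10^+2.19 + 10^+1.29) = 0.005702
DIC = [CO2*]/α₀ = 1.505×10^-5 / 0.005702 = 2.640 mmol/kg
CA = (α₁ + 2α₂)·DIC = (0.8831 + 2×0.1112) × 2.640 = 2.92 mmol/kg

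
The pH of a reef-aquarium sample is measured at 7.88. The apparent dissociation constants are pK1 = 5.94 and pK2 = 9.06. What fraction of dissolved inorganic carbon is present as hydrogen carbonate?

α₁ = 0.928

α₁ = 1 / (1 + [H⁺]/K1 + K2/[H⁺]) = 1 / (1 + 10^-1.94 + 10^-1.18)
   = 1 / (1 + 0.011482 + 0.066069) = 1/1.0776 = 0.9280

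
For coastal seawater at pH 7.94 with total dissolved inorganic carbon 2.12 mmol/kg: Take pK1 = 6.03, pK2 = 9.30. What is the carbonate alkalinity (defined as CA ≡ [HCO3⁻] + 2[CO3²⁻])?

CA = [HCO3⁻] + 2[CO3²⁻] = (α₁ + 2α₂)·DIC
At pH 7.94: [H⁺]/K1 = 10^-1.91 = 0.012303, K2/[H⁺] = 10^-1.36 = 0.043652
α₁ = 1/(1 + 0.012303 + 0.043652) = 1/1.0560 = 0.9470; α₂ = α₁·K2/[H⁺] = 0.04134
α₁ + 2α₂ = 1.0297
CA = 1.0297 × 2.12 = 2.18 mmol/kg

CA = 2.18 mmol/kg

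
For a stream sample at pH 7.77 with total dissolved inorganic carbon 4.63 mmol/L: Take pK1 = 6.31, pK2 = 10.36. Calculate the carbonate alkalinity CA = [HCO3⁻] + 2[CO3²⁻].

CA = 4.49 mmol/L

CA = [HCO3⁻] + 2[CO3²⁻] = (α₁ + 2α₂)·DIC
At pH 7.77: [H⁺]/K1 = 10^-1.46 = 0.034674, K2/[H⁺] = 10^-2.59 = 0.0025704
α₁ = 1/(1 + 0.034674 + 0.0025704) = 1/1.0372 = 0.9641; α₂ = α₁·K2/[H⁺] = 0.002478
α₁ + 2α₂ = 0.9690
CA = 0.9690 × 4.63 = 4.49 mmol/L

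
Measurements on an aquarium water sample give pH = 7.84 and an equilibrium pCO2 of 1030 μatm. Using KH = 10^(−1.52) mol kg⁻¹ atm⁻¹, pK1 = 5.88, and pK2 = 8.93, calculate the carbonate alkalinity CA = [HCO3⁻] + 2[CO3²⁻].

[CO2*] = KH · pCO2 = 10^(−1.52) × 1030×10^-6 = 3.111×10^-5 mol/kg
α₀ = 1/(1 + K1/[H⁺] + K1K2/[H⁺]²) = 1/(1 + 10^+1.96 + 10^+0.87) = 0.01004
DIC = [CO2*]/α₀ = 3.111×10^-5 / 0.01004 = 3.099 mmol/kg
CA = (α₁ + 2α₂)·DIC = (0.9155 + 2×0.07442) × 3.099 = 3.30 mmol/kg

CA = 3.30 mmol/kg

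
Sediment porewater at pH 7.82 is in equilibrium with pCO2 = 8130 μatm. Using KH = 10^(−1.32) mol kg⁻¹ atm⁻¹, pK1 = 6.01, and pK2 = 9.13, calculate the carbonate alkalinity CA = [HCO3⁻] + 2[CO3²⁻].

CA = 27.6 mmol/kg

[CO2*] = KH · pCO2 = 10^(−1.32) × 8130×10^-6 = 3.891×10^-4 mol/kg
α₀ = 1/(1 + K1/[H⁺] + K1K2/[H⁺]²) = 1/(1 + 10^+1.81 + 10^+0.50) = 0.01455
DIC = [CO2*]/α₀ = 3.891×10^-4 / 0.01455 = 26.74 mmol/kg
CA = (α₁ + 2α₂)·DIC = (0.9394 + 2×0.04601) × 26.74 = 27.6 mmol/kg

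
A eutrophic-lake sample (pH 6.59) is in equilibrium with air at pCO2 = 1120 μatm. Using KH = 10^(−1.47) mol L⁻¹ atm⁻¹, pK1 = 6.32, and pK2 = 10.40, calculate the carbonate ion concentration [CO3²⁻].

[CO3²⁻] = 0.0109 μmol/L

[CO2*] = KH · pCO2 = 10^(−1.47) × 1120×10^-6 = 3.795×10^-5 mol/L
α₀ = 1/(1 + K1/[H⁺] + K1K2/[H⁺]²) = 1/(1 + 10^+0.27 + 10^-3.54) = 0.3494
DIC = [CO2*]/α₀ = 3.795×10^-5 / 0.3494 = 0.1086 mmol/L
[CO3²⁻] = α₂·DIC; α₂ = 0.0001008, so [CO3²⁻] = 0.0001008 × 0.1086 = 1.09×10^-5 mmol/L = 0.0109 μmol/L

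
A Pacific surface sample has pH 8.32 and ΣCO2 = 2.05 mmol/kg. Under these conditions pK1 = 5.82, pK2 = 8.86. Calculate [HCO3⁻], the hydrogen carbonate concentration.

α₁ = 1 / (1 + [H⁺]/K1 + K2/[H⁺]) = 1 / (1 + 10^-2.50 + 10^-0.54)
   = 1 / (1 + 0.0031623 + 0.28840) = 1/1.2916 = 0.7743
[HCO3⁻] = α₁ × DIC = 0.7743 × 2.05 = 1.59 mmol/kg

[HCO3⁻] = 1.59 mmol/kg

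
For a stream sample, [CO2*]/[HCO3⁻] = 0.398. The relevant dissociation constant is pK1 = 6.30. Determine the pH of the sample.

From K1 = [H⁺][HCO3⁻]/[CO2*]:  pH = pK1 − log₁₀([CO2*]/[HCO3⁻])
log₁₀(0.398) = -0.400
pH = 6.30 − (-0.400) = 6.70

pH = 6.70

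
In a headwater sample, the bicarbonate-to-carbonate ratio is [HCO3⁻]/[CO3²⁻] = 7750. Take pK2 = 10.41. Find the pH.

From K2 = [H⁺][CO3²⁻]/[HCO3⁻]:  pH = pK2 − log₁₀([HCO3⁻]/[CO3²⁻])
log₁₀(7750) = +3.889
pH = 10.41 − (+3.889) = 6.52

pH = 6.52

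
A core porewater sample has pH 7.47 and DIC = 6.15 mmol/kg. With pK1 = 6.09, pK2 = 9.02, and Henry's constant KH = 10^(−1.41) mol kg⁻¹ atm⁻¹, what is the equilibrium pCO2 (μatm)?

pCO2 = 6160 μatm

α₀ = 1 / (1 + K1/[H⁺] + K1K2/[H⁺]²) = 1 / (1 + 10^+1.38 + 10^-0.17)
   = 1 / (1 + 23.988 + 0.67608) = 1/25.664 = 0.03896
[CO2*] = α₀ × DIC = 0.03896 × 6.15 = 0.2396 mmol/kg
pCO2 = [CO2*]/KH = 2.396×10^-4 / 3.890×10^-2 = 6160 μatm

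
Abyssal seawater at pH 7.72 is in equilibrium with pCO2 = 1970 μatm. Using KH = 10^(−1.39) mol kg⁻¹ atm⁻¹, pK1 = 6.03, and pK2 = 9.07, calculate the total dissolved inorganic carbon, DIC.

DIC = 4.19 mmol/kg

[CO2*] = KH · pCO2 = 10^(−1.39) × 1970×10^-6 = 8.025×10^-5 mol/kg
α₀ = 1/(1 + K1/[H⁺] + K1K2/[H⁺]²) = 1/(1 + 10^+1.69 + 10^+0.34) = 0.01917
DIC = [CO2*]/α₀ = 8.025×10^-5 / 0.01917 = 4.19 mmol/kg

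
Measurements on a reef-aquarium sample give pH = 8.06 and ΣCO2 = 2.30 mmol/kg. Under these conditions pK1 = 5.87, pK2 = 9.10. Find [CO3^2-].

α₂ = 1 / (1 + [H⁺]/K2 + [H⁺]²/(K1K2)) = 1 / (1 + 10^+1.04 + 10^-1.15)
   = 1 / (1 + 10.965 + 0.070795) = 1/12.036 = 0.08309
[CO3²⁻] = α₂ × DIC = 0.08309 × 2.30 = 0.191 mmol/kg

[CO3²⁻] = 0.191 mmol/kg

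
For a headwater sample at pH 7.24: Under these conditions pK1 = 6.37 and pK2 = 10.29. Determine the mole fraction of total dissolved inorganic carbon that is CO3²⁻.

α₂ = 1 / (1 + [H⁺]/K2 + [H⁺]²/(K1K2)) = 1 / (1 + 10^+3.05 + 10^+2.18)
   = 1 / (1 + 1122.0 + 151.36) = 1/1274.4 = 0.0007847

α₂ = 0.000785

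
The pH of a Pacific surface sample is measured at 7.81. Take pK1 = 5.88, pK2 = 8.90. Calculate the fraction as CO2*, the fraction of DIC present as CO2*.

α₀ = 1 / (1 + K1/[H⁺] + K1K2/[H⁺]²) = 1 / (1 + 10^+1.93 + 10^+0.84)
   = 1 / (1 + 85.114 + 6.9183) = 1/93.032 = 0.01075

α₀ = 0.0107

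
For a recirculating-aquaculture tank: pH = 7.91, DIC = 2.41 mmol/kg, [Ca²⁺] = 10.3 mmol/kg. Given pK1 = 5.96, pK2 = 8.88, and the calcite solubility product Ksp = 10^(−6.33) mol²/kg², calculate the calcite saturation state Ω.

α₂ = 1 / (1 + [H⁺]/K2 + [H⁺]²/(K1K2)) = 1 / (1 + 10^+0.97 + 10^-0.98)
   = 1 / (1 + 9.3325 + 0.10471) = 1/10.437 = 0.09581
[CO3²⁻] = α₂ × DIC = 0.09581 × 2.41 = 0.2309 mmol/kg
Ksp = 10^(−6.33) = 4.677×10^-7
Ω = [Ca²⁺][CO3²⁻]/Ksp = (10.3×10^-3)(2.309×10^-4) / 4.677×10^-7 = 5.08

Ω = 5.08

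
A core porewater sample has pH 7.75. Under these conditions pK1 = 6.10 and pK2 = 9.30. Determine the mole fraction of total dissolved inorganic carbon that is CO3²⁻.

α₂ = 1 / (1 + [H⁺]/K2 + [H⁺]²/(K1K2)) = 1 / (1 + 10^+1.55 + 10^-0.10)
   = 1 / (1 + 35.481 + 0.79433) = 1/37.276 = 0.02683

α₂ = 0.0268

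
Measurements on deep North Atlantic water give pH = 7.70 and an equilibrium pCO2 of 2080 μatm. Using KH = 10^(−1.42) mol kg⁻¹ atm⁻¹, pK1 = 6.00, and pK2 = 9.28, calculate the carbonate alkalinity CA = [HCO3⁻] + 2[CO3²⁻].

CA = 4.17 mmol/kg

[CO2*] = KH · pCO2 = 10^(−1.42) × 2080×10^-6 = 7.908×10^-5 mol/kg
α₀ = 1/(1 + K1/[H⁺] + K1K2/[H⁺]²) = 1/(1 + 10^+1.70 + 10^+0.12) = 0.01907
DIC = [CO2*]/α₀ = 7.908×10^-5 / 0.01907 = 4.147 mmol/kg
CA = (α₁ + 2α₂)·DIC = (0.9558 + 2×0.02514) × 4.147 = 4.17 mmol/kg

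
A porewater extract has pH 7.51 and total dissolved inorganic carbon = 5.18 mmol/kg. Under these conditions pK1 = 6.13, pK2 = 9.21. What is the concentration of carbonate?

α₂ = 1 / (1 + [H⁺]/K2 + [H⁺]²/(K1K2)) = 1 / (1 + 10^+1.70 + 10^+0.32)
   = 1 / (1 + 50.119 + 2.0893) = 1/53.208 = 0.01879
[CO3²⁻] = α₂ × DIC = 0.01879 × 5.18 = 0.0974 mmol/kg

[CO3²⁻] = 0.0974 mmol/kg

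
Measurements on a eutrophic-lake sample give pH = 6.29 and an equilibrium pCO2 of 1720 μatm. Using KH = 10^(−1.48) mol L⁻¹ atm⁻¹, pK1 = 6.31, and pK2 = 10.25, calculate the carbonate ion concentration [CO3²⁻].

[CO3²⁻] = 0.00596 μmol/L

[CO2*] = KH · pCO2 = 10^(−1.48) × 1720×10^-6 = 5.695×10^-5 mol/L
α₀ = 1/(1 + K1/[H⁺] + K1K2/[H⁺]²) = 1/(1 + 10^-0.02 + 10^-3.98) = 0.5115
DIC = [CO2*]/α₀ = 5.695×10^-5 / 0.5115 = 0.1114 mmol/L
[CO3²⁻] = α₂·DIC; α₂ = 5.356×10^-5, so [CO3²⁻] = 5.356×10^-5 × 0.1114 = 5.96×10^-6 mmol/L = 0.00596 μmol/L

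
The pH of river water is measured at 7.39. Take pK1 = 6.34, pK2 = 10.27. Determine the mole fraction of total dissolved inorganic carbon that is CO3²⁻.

α₂ = 1 / (1 + [H⁺]/K2 + [H⁺]²/(K1K2)) = 1 / (1 + 10^+2.88 + 10^+1.83)
   = 1 / (1 + 758.58 + 67.608) = 1/827.19 = 0.001209

α₂ = 0.00121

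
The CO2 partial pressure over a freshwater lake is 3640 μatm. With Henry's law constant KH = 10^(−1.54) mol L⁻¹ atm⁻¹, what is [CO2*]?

KH = 10^(−1.54) = 2.884×10^-2 mol L⁻¹ atm⁻¹
[CO2*] = KH · pCO2 = 2.884×10^-2 × 3640×10^-6 atm = 1.05×10^-4 mol/L

[CO2*] = 105 μmol/L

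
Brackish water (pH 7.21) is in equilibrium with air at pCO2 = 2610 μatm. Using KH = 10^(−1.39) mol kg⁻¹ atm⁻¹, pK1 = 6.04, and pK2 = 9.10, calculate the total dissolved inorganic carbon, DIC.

[CO2*] = KH · pCO2 = 10^(−1.39) × 2610×10^-6 = 1.063×10^-4 mol/kg
α₀ = 1/(1 + K1/[H⁺] + K1K2/[H⁺]²) = 1/(1 + 10^+1.17 + 10^-0.72) = 0.06257
DIC = [CO2*]/α₀ = 1.063×10^-4 / 0.06257 = 1.70 mmol/kg

DIC = 1.70 mmol/kg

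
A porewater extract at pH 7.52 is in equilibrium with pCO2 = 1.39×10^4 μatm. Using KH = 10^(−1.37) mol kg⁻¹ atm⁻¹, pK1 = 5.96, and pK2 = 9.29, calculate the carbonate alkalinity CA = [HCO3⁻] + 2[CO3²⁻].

CA = 22.3 mmol/kg

[CO2*] = KH · pCO2 = 10^(−1.37) × 1.39×10^4×10^-6 = 5.929×10^-4 mol/kg
α₀ = 1/(1 + K1/[H⁺] + K1K2/[H⁺]²) = 1/(1 + 10^+1.56 + 10^-0.21) = 0.02637
DIC = [CO2*]/α₀ = 5.929×10^-4 / 0.02637 = 22.49 mmol/kg
CA = (α₁ + 2α₂)·DIC = (0.9574 + 2×0.01626) × 22.49 = 22.3 mmol/kg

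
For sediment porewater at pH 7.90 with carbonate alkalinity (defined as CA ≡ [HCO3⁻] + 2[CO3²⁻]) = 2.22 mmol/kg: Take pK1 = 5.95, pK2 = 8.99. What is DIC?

CA = [HCO3⁻] + 2[CO3²⁻] = (α₁ + 2α₂)·DIC
At pH 7.90: [H⁺]/K1 = 10^-1.95 = 0.011220, K2/[H⁺] = 10^-1.09 = 0.081283
α₁ = 1/(1 + 0.011220 + 0.081283) = 1/1.0925 = 0.9153; α₂ = α₁·K2/[H⁺] = 0.07440
α₁ + 2α₂ = 1.0641
DIC = CA / (α₁ + 2α₂) = 2.22 / 1.0641 = 2.09 mmol/kg

DIC = 2.09 mmol/kg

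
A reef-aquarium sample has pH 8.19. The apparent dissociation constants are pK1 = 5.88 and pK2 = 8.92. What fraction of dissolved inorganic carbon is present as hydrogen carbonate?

α₁ = 0.840

α₁ = 1 / (1 + [H⁺]/K1 + K2/[H⁺]) = 1 / (1 + 10^-2.31 + 10^-0.73)
   = 1 / (1 + 0.0048978 + 0.18621) = 1/1.1911 = 0.8396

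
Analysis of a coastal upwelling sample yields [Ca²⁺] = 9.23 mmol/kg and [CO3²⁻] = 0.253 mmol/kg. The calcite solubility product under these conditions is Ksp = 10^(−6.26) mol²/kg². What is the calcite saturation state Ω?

Ω = 4.25

Ksp = 10^(−6.26) = 5.495×10^-7
Ω = [Ca²⁺][CO3²⁻]/Ksp = (9.23×10^-3)(0.253×10^-3) / 5.495×10^-7 = 4.25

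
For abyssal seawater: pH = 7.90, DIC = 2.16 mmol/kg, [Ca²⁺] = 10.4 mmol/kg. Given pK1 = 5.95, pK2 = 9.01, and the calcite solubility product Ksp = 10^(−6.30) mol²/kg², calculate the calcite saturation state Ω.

α₂ = 1 / (1 + [H⁺]/K2 + [H⁺]²/(K1K2)) = 1 / (1 + 10^+1.11 + 10^-0.84)
   = 1 / (1 + 12.882 + 0.14454) = 1/14.027 = 0.07129
[CO3²⁻] = α₂ × DIC = 0.07129 × 2.16 = 0.1540 mmol/kg
Ksp = 10^(−6.30) = 5.012×10^-7
Ω = [Ca²⁺][CO3²⁻]/Ksp = (10.4×10^-3)(1.540×10^-4) / 5.012×10^-7 = 3.20

Ω = 3.20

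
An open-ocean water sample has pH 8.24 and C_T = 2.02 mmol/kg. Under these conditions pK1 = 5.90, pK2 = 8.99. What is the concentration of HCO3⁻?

α₁ = 1 / (1 + [H⁺]/K1 + K2/[H⁺]) = 1 / (1 + 10^-2.34 + 10^-0.75)
   = 1 / (1 + 0.0045709 + 0.17783) = 1/1.1824 = 0.8457
[HCO3⁻] = α₁ × DIC = 0.8457 × 2.02 = 1.71 mmol/kg

[HCO3⁻] = 1.71 mmol/kg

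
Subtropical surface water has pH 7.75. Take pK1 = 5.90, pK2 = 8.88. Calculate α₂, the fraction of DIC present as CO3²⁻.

α₂ = 1 / (1 + [H⁺]/K2 + [H⁺]²/(K1K2)) = 1 / (1 + 10^+1.13 + 10^-0.72)
   = 1 / (1 + 13.490 + 0.19055) = 1/14.680 = 0.06812

α₂ = 0.0681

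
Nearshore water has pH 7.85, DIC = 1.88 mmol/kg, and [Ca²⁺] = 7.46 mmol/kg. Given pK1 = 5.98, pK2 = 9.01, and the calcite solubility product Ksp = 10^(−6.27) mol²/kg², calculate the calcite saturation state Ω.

Ω = 1.67

α₂ = 1 / (1 + [H⁺]/K2 + [H⁺]²/(K1K2)) = 1 / (1 + 10^+1.16 + 10^-0.71)
   = 1 / (1 + 14.454 + 0.19498) = 1/15.649 = 0.06390
[CO3²⁻] = α₂ × DIC = 0.06390 × 1.88 = 0.1201 mmol/kg
Ksp = 10^(−6.27) = 5.370×10^-7
Ω = [Ca²⁺][CO3²⁻]/Ksp = (7.46×10^-3)(1.201×10^-4) / 5.370×10^-7 = 1.67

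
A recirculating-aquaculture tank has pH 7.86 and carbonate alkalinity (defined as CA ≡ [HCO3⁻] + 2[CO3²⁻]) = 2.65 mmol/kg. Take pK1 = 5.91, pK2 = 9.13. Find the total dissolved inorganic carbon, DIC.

DIC = 2.55 mmol/kg

CA = [HCO3⁻] + 2[CO3²⁻] = (α₁ + 2α₂)·DIC
At pH 7.86: [H⁺]/K1 = 10^-1.95 = 0.011220, K2/[H⁺] = 10^-1.27 = 0.053703
α₁ = 1/(1 + 0.011220 + 0.053703) = 1/1.0649 = 0.9390; α₂ = α₁·K2/[H⁺] = 0.05043
α₁ + 2α₂ = 1.0399
DIC = CA / (α₁ + 2α₂) = 2.65 / 1.0399 = 2.55 mmol/kg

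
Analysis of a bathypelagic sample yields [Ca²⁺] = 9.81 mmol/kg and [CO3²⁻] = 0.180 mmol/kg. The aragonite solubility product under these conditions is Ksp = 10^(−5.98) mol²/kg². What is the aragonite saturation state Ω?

Ksp = 10^(−5.98) = 1.047×10^-6
Ω = [Ca²⁺][CO3²⁻]/Ksp = (9.81×10^-3)(0.180×10^-3) / 1.047×10^-6 = 1.69

Ω = 1.69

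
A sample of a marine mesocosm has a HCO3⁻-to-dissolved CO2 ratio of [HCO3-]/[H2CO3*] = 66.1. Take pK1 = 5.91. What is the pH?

From K1 = [H⁺][HCO3-]/[H2CO3*]:  pH = pK1 + log₁₀([HCO3-]/[H2CO3*])
log₁₀(66.1) = +1.820
pH = 5.91 + (+1.820) = 7.73

pH = 7.73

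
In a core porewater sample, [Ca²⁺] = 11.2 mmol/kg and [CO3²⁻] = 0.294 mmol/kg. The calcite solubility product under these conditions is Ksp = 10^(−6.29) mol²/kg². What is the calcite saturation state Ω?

Ksp = 10^(−6.29) = 5.129×10^-7
Ω = [Ca²⁺][CO3²⁻]/Ksp = (11.2×10^-3)(0.294×10^-3) / 5.129×10^-7 = 6.42

Ω = 6.42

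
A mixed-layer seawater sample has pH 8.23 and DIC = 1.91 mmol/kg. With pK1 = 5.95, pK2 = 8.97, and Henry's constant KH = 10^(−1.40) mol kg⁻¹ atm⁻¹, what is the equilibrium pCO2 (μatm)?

pCO2 = 212 μatm

α₀ = 1 / (1 + K1/[H⁺] + K1K2/[H⁺]²) = 1 / (1 + 10^+2.28 + 10^+1.54)
   = 1 / (1 + 190.55 + 34.674) = 1/226.22 = 0.004420
[CO2*] = α₀ × DIC = 0.004420 × 1.91 = 0.008443 mmol/kg = 8.443 μmol/kg
pCO2 = [CO2*]/KH = 8.443×10^-6 / 3.981×10^-2 = 212 μatm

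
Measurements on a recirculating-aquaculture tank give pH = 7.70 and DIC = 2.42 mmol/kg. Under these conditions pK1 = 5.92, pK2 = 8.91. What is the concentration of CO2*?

α₀ = 1 / (1 + K1/[H⁺] + K1K2/[H⁺]²) = 1 / (1 + 10^+1.78 + 10^+0.57)
   = 1 / (1 + 60.256 + 3.7154) = 1/64.971 = 0.01539
[CO2*] = α₀ × DIC = 0.01539 × 2.42 = 0.0372 mmol/kg

[CO2*] = 0.0372 mmol/kg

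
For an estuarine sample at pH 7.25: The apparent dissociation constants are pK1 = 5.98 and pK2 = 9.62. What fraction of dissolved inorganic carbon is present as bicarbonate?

α₁ = 1 / (1 + [H⁺]/K1 + K2/[H⁺]) = 1 / (1 + 10^-1.27 + 10^-2.37)
   = 1 / (1 + 0.053703 + 0.0042658) = 1/1.0580 = 0.9452

α₁ = 0.945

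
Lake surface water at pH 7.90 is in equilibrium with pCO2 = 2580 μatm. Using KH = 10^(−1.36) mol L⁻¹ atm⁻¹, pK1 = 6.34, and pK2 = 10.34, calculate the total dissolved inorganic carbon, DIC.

[CO2*] = KH · pCO2 = 10^(−1.36) × 2580×10^-6 = 1.126×10^-4 mol/L
α₀ = 1/(1 + K1/[H⁺] + K1K2/[H⁺]²) = 1/(1 + 10^+1.56 + 10^-0.88) = 0.02671
DIC = [CO2*]/α₀ = 1.126×10^-4 / 0.02671 = 4.22 mmol/L

DIC = 4.22 mmol/L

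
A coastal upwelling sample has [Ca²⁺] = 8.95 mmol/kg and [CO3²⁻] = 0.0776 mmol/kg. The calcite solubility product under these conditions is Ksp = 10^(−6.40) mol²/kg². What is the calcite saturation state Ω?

Ω = 1.74

Ksp = 10^(−6.40) = 3.981×10^-7
Ω = [Ca²⁺][CO3²⁻]/Ksp = (8.95×10^-3)(0.0776×10^-3) / 3.981×10^-7 = 1.74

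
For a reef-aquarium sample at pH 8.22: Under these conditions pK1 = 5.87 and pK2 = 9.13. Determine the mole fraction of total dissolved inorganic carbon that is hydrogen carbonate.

α₁ = 1 / (1 + [H⁺]/K1 + K2/[H⁺]) = 1 / (1 + 10^-2.35 + 10^-0.91)
   = 1 / (1 + 0.0044668 + 0.12303) = 1/1.1275 = 0.8869

α₁ = 0.887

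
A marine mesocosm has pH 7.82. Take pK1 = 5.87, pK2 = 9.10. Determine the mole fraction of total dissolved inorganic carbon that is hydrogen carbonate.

α₁ = 1 / (1 + [H⁺]/K1 + K2/[H⁺]) = 1 / (1 + 10^-1.95 + 10^-1.28)
   = 1 / (1 + 0.011220 + 0.052481) = 1/1.0637 = 0.9401

α₁ = 0.940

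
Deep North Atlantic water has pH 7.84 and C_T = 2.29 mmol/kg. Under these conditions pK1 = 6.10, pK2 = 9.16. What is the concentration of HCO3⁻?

[HCO3⁻] = 2.15 mmol/kg

α₁ = 1 / (1 + [H⁺]/K1 + K2/[H⁺]) = 1 / (1 + 10^-1.74 + 10^-1.32)
   = 1 / (1 + 0.018197 + 0.047863) = 1/1.0661 = 0.9380
[HCO3⁻] = α₁ × DIC = 0.9380 × 2.29 = 2.15 mmol/kg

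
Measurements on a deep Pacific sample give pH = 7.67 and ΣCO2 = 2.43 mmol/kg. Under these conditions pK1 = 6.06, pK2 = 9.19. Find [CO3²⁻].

α₂ = 1 / (1 + [H⁺]/K2 + [H⁺]²/(K1K2)) = 1 / (1 + 10^+1.52 + 10^-0.09)
   = 1 / (1 + 33.113 + 0.81283) = 1/34.926 = 0.02863
[CO3²⁻] = α₂ × DIC = 0.02863 × 2.43 = 0.0696 mmol/kg

[CO3²⁻] = 0.0696 mmol/kg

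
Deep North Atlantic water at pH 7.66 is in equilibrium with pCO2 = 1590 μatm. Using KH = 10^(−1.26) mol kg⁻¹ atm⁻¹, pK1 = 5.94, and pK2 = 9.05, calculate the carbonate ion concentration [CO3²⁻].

[CO3²⁻] = 0.187 mmol/kg

[CO2*] = KH · pCO2 = 10^(−1.26) × 1590×10^-6 = 8.738×10^-5 mol/kg
α₀ = 1/(1 + K1/[H⁺] + K1K2/[H⁺]²) = 1/(1 + 10^+1.72 + 10^+0.33) = 0.01798
DIC = [CO2*]/α₀ = 8.738×10^-5 / 0.01798 = 4.860 mmol/kg
[CO3²⁻] = α₂·DIC; α₂ = 0.03844, so [CO3²⁻] = 0.03844 × 4.860 = 0.187 mmol/kg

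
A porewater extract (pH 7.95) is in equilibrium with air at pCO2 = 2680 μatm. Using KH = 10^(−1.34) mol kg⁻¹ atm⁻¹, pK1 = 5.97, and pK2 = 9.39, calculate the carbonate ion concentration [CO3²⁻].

[CO3²⁻] = 0.425 mmol/kg

[CO2*] = KH · pCO2 = 10^(−1.34) × 2680×10^-6 = 1.225×10^-4 mol/kg
α₀ = 1/(1 + K1/[H⁺] + K1K2/[H⁺]²) = 1/(1 + 10^+1.98 + 10^+0.54) = 0.01000
DIC = [CO2*]/α₀ = 1.225×10^-4 / 0.01000 = 12.25 mmol/kg
[CO3²⁻] = α₂·DIC; α₂ = 0.03469, so [CO3²⁻] = 0.03469 × 12.25 = 0.425 mmol/kg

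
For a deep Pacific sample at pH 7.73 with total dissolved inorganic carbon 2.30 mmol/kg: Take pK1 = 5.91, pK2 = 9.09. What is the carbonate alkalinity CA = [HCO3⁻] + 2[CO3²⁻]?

CA = [HCO3⁻] + 2[CO3²⁻] = (α₁ + 2α₂)·DIC
At pH 7.73: [H⁺]/K1 = 10^-1.82 = 0.015136, K2/[H⁺] = 10^-1.36 = 0.043652
α₁ = 1/(1 + 0.015136 + 0.043652) = 1/1.0588 = 0.9445; α₂ = α₁·K2/[H⁺] = 0.04123
α₁ + 2α₂ = 1.0269
CA = 1.0269 × 2.30 = 2.36 mmol/kg

CA = 2.36 mmol/kg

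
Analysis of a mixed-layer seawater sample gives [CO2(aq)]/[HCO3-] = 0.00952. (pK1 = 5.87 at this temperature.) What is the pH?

From K1 = [H⁺][HCO3-]/[CO2(aq)]:  pH = pK1 − log₁₀([CO2(aq)]/[HCO3-])
log₁₀(0.00952) = -2.021
pH = 5.87 − (-2.021) = 7.89

pH = 7.89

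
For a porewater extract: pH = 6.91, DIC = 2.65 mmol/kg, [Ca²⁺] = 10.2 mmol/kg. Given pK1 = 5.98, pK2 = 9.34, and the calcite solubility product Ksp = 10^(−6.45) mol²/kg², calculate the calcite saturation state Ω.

Ω = 0.252

α₂ = 1 / (1 + [H⁺]/K2 + [H⁺]²/(K1K2)) = 1 / (1 + 10^+2.43 + 10^+1.50)
   = 1 / (1 + 269.15 + 31.623) = 1/301.78 = 0.003314
[CO3²⁻] = α₂ × DIC = 0.003314 × 2.65 = 0.008781 mmol/kg = 8.781 μmol/kg
Ksp = 10^(−6.45) = 3.548×10^-7
Ω = [Ca²⁺][CO3²⁻]/Ksp = (10.2×10^-3)(8.781×10^-6) / 3.548×10^-7 = 0.252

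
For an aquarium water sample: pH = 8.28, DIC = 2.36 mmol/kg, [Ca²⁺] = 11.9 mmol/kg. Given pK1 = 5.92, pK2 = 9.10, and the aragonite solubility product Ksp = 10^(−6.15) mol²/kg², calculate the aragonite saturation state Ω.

Ω = 5.20

α₂ = 1 / (1 + [H⁺]/K2 + [H⁺]²/(K1K2)) = 1 / (1 + 10^+0.82 + 10^-1.54)
   = 1 / (1 + 6.6069 + 0.028840) = 1/7.6358 = 0.1310
[CO3²⁻] = α₂ × DIC = 0.1310 × 2.36 = 0.3091 mmol/kg
Ksp = 10^(−6.15) = 7.079×10^-7
Ω = [Ca²⁺][CO3²⁻]/Ksp = (11.9×10^-3)(3.091×10^-4) / 7.079×10^-7 = 5.20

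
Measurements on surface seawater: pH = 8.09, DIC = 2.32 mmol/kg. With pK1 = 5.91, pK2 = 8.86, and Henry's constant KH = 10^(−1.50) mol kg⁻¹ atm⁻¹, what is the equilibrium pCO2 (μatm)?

α₀ = 1 / (1 + K1/[H⁺] + K1K2/[H⁺]²) = 1 / (1 + 10^+2.18 + 10^+1.41)
   = 1 / (1 + 151.36 + 25.704) = 1/178.06 = 0.005616
[CO2*] = α₀ × DIC = 0.005616 × 2.32 = 0.01303 mmol/kg = 13.03 μmol/kg
pCO2 = [CO2*]/KH = 1.303×10^-5 / 3.162×10^-2 = 412 μatm

pCO2 = 412 μatm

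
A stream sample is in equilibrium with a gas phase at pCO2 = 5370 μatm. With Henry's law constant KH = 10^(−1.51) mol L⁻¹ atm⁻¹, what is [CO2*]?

[CO2*] = 166 μmol/L

KH = 10^(−1.51) = 3.090×10^-2 mol L⁻¹ atm⁻¹
[CO2*] = KH · pCO2 = 3.090×10^-2 × 5370×10^-6 atm = 1.66×10^-4 mol/L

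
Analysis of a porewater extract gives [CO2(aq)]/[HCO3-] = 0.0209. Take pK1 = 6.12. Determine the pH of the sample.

From K1 = [H⁺][HCO3-]/[CO2(aq)]:  pH = pK1 − log₁₀([CO2(aq)]/[HCO3-])
log₁₀(0.0209) = -1.680
pH = 6.12 − (-1.680) = 7.80

pH = 7.80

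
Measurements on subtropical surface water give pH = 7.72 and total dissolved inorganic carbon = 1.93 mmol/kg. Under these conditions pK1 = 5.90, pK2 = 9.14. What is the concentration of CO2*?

[CO2*] = 0.0277 mmol/kg

α₀ = 1 / (1 + K1/[H⁺] + K1K2/[H⁺]²) = 1 / (1 + 10^+1.82 + 10^+0.40)
   = 1 / (1 + 66.069 + 2.5119) = 1/69.581 = 0.01437
[CO2*] = α₀ × DIC = 0.01437 × 1.93 = 0.0277 mmol/kg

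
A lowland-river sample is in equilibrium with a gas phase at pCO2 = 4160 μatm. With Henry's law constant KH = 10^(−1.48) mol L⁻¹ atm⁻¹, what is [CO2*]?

KH = 10^(−1.48) = 3.311×10^-2 mol L⁻¹ atm⁻¹
[CO2*] = KH · pCO2 = 3.311×10^-2 × 4160×10^-6 atm = 1.38×10^-4 mol/L

[CO2*] = 138 μmol/L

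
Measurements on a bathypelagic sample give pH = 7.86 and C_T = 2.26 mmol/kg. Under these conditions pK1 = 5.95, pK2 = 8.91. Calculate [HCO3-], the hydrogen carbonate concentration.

α₁ = 1 / (1 + [H⁺]/K1 + K2/[H⁺]) = 1 / (1 + 10^-1.91 + 10^-1.05)
   = 1 / (1 + 0.012303 + 0.089125) = 1/1.1014 = 0.9079
[HCO3⁻] = α₁ × DIC = 0.9079 × 2.26 = 2.05 mmol/kg

[HCO3⁻] = 2.05 mmol/kg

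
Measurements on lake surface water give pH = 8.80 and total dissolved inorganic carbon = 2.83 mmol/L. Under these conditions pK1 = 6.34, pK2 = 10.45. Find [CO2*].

α₀ = 1 / (1 + K1/[H⁺] + K1K2/[H⁺]²) = 1 / (1 + 10^+2.46 + 10^+0.81)
   = 1 / (1 + 288.40 + 6.4565) = 1/295.86 = 0.003380
[CO2*] = α₀ × DIC = 0.003380 × 2.83 = 0.00957 mmol/L = 9.57 μmol/L

[CO2*] = 9.57 μmol/L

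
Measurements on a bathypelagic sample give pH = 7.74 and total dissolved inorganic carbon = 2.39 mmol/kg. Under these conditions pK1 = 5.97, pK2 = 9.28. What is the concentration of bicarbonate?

α₁ = 1 / (1 + [H⁺]/K1 + K2/[H⁺]) = 1 / (1 + 10^-1.77 + 10^-1.54)
   = 1 / (1 + 0.016982 + 0.028840) = 1/1.0458 = 0.9562
[HCO3⁻] = α₁ × DIC = 0.9562 × 2.39 = 2.29 mmol/kg

[HCO3⁻] = 2.29 mmol/kg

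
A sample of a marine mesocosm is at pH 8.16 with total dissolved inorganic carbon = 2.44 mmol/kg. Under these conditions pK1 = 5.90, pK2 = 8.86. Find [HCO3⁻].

[HCO3⁻] = 2.02 mmol/kg

α₁ = 1 / (1 + [H⁺]/K1 + K2/[H⁺]) = 1 / (1 + 10^-2.26 + 10^-0.70)
   = 1 / (1 + 0.0054954 + 0.19953) = 1/1.2050 = 0.8299
[HCO3⁻] = α₁ × DIC = 0.8299 × 2.44 = 2.02 mmol/kg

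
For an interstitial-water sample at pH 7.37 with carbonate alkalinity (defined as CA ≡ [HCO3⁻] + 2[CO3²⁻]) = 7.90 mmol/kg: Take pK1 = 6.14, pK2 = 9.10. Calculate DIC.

CA = [HCO3⁻] + 2[CO3²⁻] = (α₁ + 2α₂)·DIC
At pH 7.37: [H⁺]/K1 = 10^-1.23 = 0.058884, K2/[H⁺] = 10^-1.73 = 0.018621
α₁ = 1/(1 + 0.058884 + 0.018621) = 1/1.0775 = 0.9281; α₂ = α₁·K2/[H⁺] = 0.01728
α₁ + 2α₂ = 0.9626
DIC = CA / (α₁ + 2α₂) = 7.90 / 0.9626 = 8.21 mmol/kg

DIC = 8.21 mmol/kg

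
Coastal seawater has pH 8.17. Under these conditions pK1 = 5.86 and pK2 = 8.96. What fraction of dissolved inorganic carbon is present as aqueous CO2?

α₀ = 0.00420

α₀ = 1 / (1 + K1/[H⁺] + K1K2/[H⁺]²) = 1 / (1 + 10^+2.31 + 10^+1.52)
   = 1 / (1 + 204.17 + 33.113) = 1/238.29 = 0.004197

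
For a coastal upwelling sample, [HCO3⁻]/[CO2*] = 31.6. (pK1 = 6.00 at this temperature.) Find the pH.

pH = 7.50

From K1 = [H⁺][HCO3⁻]/[CO2*]:  pH = pK1 + log₁₀([HCO3⁻]/[CO2*])
log₁₀(31.6) = +1.500
pH = 6.00 + (+1.500) = 7.50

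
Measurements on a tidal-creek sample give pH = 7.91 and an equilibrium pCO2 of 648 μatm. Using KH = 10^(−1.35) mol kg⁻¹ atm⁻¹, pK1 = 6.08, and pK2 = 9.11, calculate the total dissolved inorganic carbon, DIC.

DIC = 2.11 mmol/kg

[CO2*] = KH · pCO2 = 10^(−1.35) × 648×10^-6 = 2.895×10^-5 mol/kg
α₀ = 1/(1 + K1/[H⁺] + K1K2/[H⁺]²) = 1/(1 + 10^+1.83 + 10^+0.63) = 0.01372
DIC = [CO2*]/α₀ = 2.895×10^-5 / 0.01372 = 2.11 mmol/kg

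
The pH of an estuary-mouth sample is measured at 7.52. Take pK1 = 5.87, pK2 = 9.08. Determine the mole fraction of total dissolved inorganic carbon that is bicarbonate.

α₁ = 0.952

α₁ = 1 / (1 + [H⁺]/K1 + K2/[H⁺]) = 1 / (1 + 10^-1.65 + 10^-1.56)
   = 1 / (1 + 0.022387 + 0.027542) = 1/1.0499 = 0.9524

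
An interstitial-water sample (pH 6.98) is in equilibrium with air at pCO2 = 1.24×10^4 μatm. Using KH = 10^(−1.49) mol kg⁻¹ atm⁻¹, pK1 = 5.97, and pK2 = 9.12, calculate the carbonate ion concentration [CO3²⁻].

[CO3²⁻] = 0.0297 mmol/kg

[CO2*] = KH · pCO2 = 10^(−1.49) × 1.24×10^4×10^-6 = 4.013×10^-4 mol/kg
α₀ = 1/(1 + K1/[H⁺] + K1K2/[H⁺]²) = 1/(1 + 10^+1.01 + 10^-1.13) = 0.08844
DIC = [CO2*]/α₀ = 4.013×10^-4 / 0.08844 = 4.537 mmol/kg
[CO3²⁻] = α₂·DIC; α₂ = 0.006556, so [CO3²⁻] = 0.006556 × 4.537 = 0.0297 mmol/kg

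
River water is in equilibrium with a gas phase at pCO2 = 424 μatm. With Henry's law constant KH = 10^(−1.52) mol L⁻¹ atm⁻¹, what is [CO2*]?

KH = 10^(−1.52) = 3.020×10^-2 mol L⁻¹ atm⁻¹
[CO2*] = KH · pCO2 = 3.020×10^-2 × 424×10^-6 atm = 1.28×10^-5 mol/L

[CO2*] = 12.8 μmol/L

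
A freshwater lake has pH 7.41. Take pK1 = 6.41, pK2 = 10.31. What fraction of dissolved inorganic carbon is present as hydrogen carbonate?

α₁ = 1 / (1 + [H⁺]/K1 + K2/[H⁺]) = 1 / (1 + 10^-1.00 + 10^-2.90)
   = 1 / (1 + 0.10000 + 0.0012589) = 1/1.1013 = 0.9081

α₁ = 0.908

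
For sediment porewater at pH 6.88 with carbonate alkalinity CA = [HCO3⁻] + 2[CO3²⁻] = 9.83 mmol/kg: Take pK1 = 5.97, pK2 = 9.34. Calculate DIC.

CA = [HCO3⁻] + 2[CO3²⁻] = (α₁ + 2α₂)·DIC
At pH 6.88: [H⁺]/K1 = 10^-0.91 = 0.12303, K2/[H⁺] = 10^-2.46 = 0.0034674
α₁ = 1/(1 + 0.12303 + 0.0034674) = 1/1.1265 = 0.8877; α₂ = α₁·K2/[H⁺] = 0.003078
α₁ + 2α₂ = 0.8939
DIC = CA / (α₁ + 2α₂) = 9.83 / 0.8939 = 11.0 mmol/kg

DIC = 11.0 mmol/kg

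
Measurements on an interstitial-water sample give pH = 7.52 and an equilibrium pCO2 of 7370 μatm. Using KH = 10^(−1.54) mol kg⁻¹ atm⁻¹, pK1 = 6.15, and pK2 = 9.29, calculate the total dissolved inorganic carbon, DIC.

DIC = 5.28 mmol/kg

[CO2*] = KH · pCO2 = 10^(−1.54) × 7370×10^-6 = 2.126×10^-4 mol/kg
α₀ = 1/(1 + K1/[H⁺] + K1K2/[H⁺]²) = 1/(1 + 10^+1.37 + 10^-0.40) = 0.04026
DIC = [CO2*]/α₀ = 2.126×10^-4 / 0.04026 = 5.28 mmol/kg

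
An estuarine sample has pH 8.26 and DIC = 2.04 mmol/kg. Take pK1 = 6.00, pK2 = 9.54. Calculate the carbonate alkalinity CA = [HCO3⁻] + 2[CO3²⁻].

CA = 2.13 mmol/kg

CA = [HCO3⁻] + 2[CO3²⁻] = (α₁ + 2α₂)·DIC
At pH 8.26: [H⁺]/K1 = 10^-2.26 = 0.0054954, K2/[H⁺] = 10^-1.28 = 0.052481
α₁ = 1/(1 + 0.0054954 + 0.052481) = 1/1.0580 = 0.9452; α₂ = α₁·K2/[H⁺] = 0.04960
α₁ + 2α₂ = 1.0444
CA = 1.0444 × 2.04 = 2.13 mmol/kg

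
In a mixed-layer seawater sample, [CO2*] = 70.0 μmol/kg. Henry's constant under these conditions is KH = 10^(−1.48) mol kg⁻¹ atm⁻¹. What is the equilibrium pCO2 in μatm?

pCO2 = 2110 μatm

KH = 10^(−1.48) = 3.311×10^-2 mol kg⁻¹ atm⁻¹
pCO2 = [CO2*]/KH = 70.0×10^-6 / 3.311×10^-2 = 2.11×10^-3 atm = 2110 μatm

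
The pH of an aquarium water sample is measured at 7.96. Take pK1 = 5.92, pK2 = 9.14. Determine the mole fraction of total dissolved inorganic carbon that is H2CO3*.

α₀ = 0.00848

α₀ = 1 / (1 + K1/[H⁺] + K1K2/[H⁺]²) = 1 / (1 + 10^+2.04 + 10^+0.86)
   = 1 / (1 + 109.65 + 7.2444) = 1/117.89 = 0.008482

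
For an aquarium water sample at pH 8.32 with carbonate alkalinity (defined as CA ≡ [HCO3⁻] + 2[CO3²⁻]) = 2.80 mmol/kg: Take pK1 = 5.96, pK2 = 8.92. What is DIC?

CA = [HCO3⁻] + 2[CO3²⁻] = (α₁ + 2α₂)·DIC
At pH 8.32: [H⁺]/K1 = 10^-2.36 = 0.0043652, K2/[H⁺] = 10^-0.60 = 0.25119
α₁ = 1/(1 + 0.0043652 + 0.25119) = 1/1.2556 = 0.7965; α₂ = α₁·K2/[H⁺] = 0.2001
α₁ + 2α₂ = 1.1966
DIC = CA / (α₁ + 2α₂) = 2.80 / 1.1966 = 2.34 mmol/kg

DIC = 2.34 mmol/kg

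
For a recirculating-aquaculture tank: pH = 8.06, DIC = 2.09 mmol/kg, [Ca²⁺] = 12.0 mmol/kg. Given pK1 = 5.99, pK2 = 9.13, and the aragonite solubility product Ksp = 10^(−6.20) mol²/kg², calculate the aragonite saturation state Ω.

α₂ = 1 / (1 + [H⁺]/K2 + [H⁺]²/(K1K2)) = 1 / (1 + 10^+1.07 + 10^-1.00)
   = 1 / (1 + 11.749 + 0.10000) = 1/12.849 = 0.07783
[CO3²⁻] = α₂ × DIC = 0.07783 × 2.09 = 0.1627 mmol/kg
Ksp = 10^(−6.20) = 6.310×10^-7
Ω = [Ca²⁺][CO3²⁻]/Ksp = (12.0×10^-3)(1.627×10^-4) / 6.310×10^-7 = 3.09

Ω = 3.09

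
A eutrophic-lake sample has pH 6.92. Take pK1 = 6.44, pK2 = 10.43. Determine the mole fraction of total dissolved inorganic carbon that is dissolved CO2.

α₀ = 1 / (1 + K1/[H⁺] + K1K2/[H⁺]²) = 1 / (1 + 10^+0.48 + 10^-3.03)
   = 1 / (1 + 3.0200 + 0.00093325) = 1/4.0209 = 0.2487

α₀ = 0.249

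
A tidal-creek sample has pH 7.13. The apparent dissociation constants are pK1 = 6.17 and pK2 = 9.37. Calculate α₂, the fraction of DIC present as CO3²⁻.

α₂ = 1 / (1 + [H⁺]/K2 + [H⁺]²/(K1K2)) = 1 / (1 + 10^+2.24 + 10^+1.28)
   = 1 / (1 + 173.78 + 19.055) = 1/193.83 = 0.005159

α₂ = 0.00516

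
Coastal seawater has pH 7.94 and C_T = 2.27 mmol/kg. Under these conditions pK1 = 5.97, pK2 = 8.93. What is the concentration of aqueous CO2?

α₀ = 1 / (1 + K1/[H⁺] + K1K2/[H⁺]²) = 1 / (1 + 10^+1.97 + 10^+0.98)
   = 1 / (1 + 93.325 + 9.5499) = 1/103.88 = 0.009627
[CO2*] = α₀ × DIC = 0.009627 × 2.27 = 0.0219 mmol/kg

[CO2*] = 0.0219 mmol/kg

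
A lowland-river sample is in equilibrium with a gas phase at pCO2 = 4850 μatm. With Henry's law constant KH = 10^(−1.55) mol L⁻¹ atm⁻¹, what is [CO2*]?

KH = 10^(−1.55) = 2.818×10^-2 mol L⁻¹ atm⁻¹
[CO2*] = KH · pCO2 = 2.818×10^-2 × 4850×10^-6 atm = 1.37×10^-4 mol/L

[CO2*] = 137 μmol/L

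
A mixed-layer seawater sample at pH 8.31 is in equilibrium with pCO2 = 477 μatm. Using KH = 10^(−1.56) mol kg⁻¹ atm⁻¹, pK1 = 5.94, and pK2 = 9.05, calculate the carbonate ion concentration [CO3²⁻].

[CO2*] = KH · pCO2 = 10^(−1.56) × 477×10^-6 = 1.314×10^-5 mol/kg
α₀ = 1/(1 + K1/[H⁺] + K1K2/[H⁺]²) = 1/(1 + 10^+2.37 + 10^+1.63) = 0.003596
DIC = [CO2*]/α₀ = 1.314×10^-5 / 0.003596 = 3.653 mmol/kg
[CO3²⁻] = α₂·DIC; α₂ = 0.1534, so [CO3²⁻] = 0.1534 × 3.653 = 0.560 mmol/kg

[CO3²⁻] = 0.560 mmol/kg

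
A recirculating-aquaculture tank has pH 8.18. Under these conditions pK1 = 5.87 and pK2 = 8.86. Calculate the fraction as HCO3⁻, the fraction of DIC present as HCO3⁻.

α₁ = 1 / (1 + [H⁺]/K1 + K2/[H⁺]) = 1 / (1 + 10^-2.31 + 10^-0.68)
   = 1 / (1 + 0.0048978 + 0.20893) = 1/1.2138 = 0.8238

α₁ = 0.824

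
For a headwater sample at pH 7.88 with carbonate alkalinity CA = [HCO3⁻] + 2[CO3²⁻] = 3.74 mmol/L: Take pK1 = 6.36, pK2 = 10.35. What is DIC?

DIC = 3.84 mmol/L

CA = [HCO3⁻] + 2[CO3²⁻] = (α₁ + 2α₂)·DIC
At pH 7.88: [H⁺]/K1 = 10^-1.52 = 0.030200, K2/[H⁺] = 10^-2.47 = 0.0033884
α₁ = 1/(1 + 0.030200 + 0.0033884) = 1/1.0336 = 0.9675; α₂ = α₁·K2/[H⁺] = 0.003278
α₁ + 2α₂ = 0.9741
DIC = CA / (α₁ + 2α₂) = 3.74 / 0.9741 = 3.84 mmol/L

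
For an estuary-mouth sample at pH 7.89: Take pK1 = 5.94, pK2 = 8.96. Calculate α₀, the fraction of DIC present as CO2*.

α₀ = 1 / (1 + K1/[H⁺] + K1K2/[H⁺]²) = 1 / (1 + 10^+1.95 + 10^+0.88)
   = 1 / (1 + 89.125 + 7.5858) = 1/97.711 = 0.01023

α₀ = 0.0102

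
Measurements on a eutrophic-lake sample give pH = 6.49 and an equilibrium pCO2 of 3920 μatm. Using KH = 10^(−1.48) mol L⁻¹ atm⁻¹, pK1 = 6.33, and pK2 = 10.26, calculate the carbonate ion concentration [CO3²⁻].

[CO3²⁻] = 0.0319 μmol/L

[CO2*] = KH · pCO2 = 10^(−1.48) × 3920×10^-6 = 1.298×10^-4 mol/L
α₀ = 1/(1 + K1/[H⁺] + K1K2/[H⁺]²) = 1/(1 + 10^+0.16 + 10^-3.61) = 0.4089
DIC = [CO2*]/α₀ = 1.298×10^-4 / 0.4089 = 0.3175 mmol/L
[CO3²⁻] = α₂·DIC; α₂ = 0.0001004, so [CO3²⁻] = 0.0001004 × 0.3175 = 3.19×10^-5 mmol/L = 0.0319 μmol/L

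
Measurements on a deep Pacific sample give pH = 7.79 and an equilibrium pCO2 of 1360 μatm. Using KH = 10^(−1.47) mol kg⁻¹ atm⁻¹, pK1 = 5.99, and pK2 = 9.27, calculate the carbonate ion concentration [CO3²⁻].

[CO3²⁻] = 0.0963 mmol/kg

[CO2*] = KH · pCO2 = 10^(−1.47) × 1360×10^-6 = 4.608×10^-5 mol/kg
α₀ = 1/(1 + K1/[H⁺] + K1K2/[H⁺]²) = 1/(1 + 10^+1.80 + 10^+0.32) = 0.01511
DIC = [CO2*]/α₀ = 4.608×10^-5 / 0.01511 = 3.050 mmol/kg
[CO3²⁻] = α₂·DIC; α₂ = 0.03157, so [CO3²⁻] = 0.03157 × 3.050 = 0.0963 mmol/kg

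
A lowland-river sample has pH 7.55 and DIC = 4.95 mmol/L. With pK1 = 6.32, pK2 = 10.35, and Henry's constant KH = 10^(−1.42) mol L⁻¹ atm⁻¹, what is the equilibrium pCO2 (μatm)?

pCO2 = 7230 μatm

α₀ = 1 / (1 + K1/[H⁺] + K1K2/[H⁺]²) = 1 / (1 + 10^+1.23 + 10^-1.57)
   = 1 / (1 + 16.982 + 0.026915) = 1/18.009 = 0.05553
[CO2*] = α₀ × DIC = 0.05553 × 4.95 = 0.2749 mmol/L
pCO2 = [CO2*]/KH = 2.749×10^-4 / 3.802×10^-2 = 7230 μatm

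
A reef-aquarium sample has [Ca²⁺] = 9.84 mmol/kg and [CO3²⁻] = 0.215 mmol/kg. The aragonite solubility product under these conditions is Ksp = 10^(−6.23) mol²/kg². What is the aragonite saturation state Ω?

Ω = 3.59

Ksp = 10^(−6.23) = 5.888×10^-7
Ω = [Ca²⁺][CO3²⁻]/Ksp = (9.84×10^-3)(0.215×10^-3) / 5.888×10^-7 = 3.59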